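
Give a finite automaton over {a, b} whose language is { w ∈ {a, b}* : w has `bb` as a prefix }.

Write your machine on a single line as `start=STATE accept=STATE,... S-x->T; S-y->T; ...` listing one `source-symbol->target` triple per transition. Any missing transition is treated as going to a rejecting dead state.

start=S0; accept=S2; S0-a->S3; S0-b->S1; S1-a->S3; S1-b->S2; S2-a->S2; S2-b->S2; S3-a->S3; S3-b->S3

Check the first 2 symbols one by one: S0 through S1 record how many have matched `bb` so far; any wrong symbol goes to the dead state S3. After all 2 match we enter the accepting sink S2.
4 states suffice.
        a   b  
>  S0   S3  S1 
   S1   S3  S2 
 * S2   S2  S2 
   S3   S3  S3 
(> = start, * = accepting)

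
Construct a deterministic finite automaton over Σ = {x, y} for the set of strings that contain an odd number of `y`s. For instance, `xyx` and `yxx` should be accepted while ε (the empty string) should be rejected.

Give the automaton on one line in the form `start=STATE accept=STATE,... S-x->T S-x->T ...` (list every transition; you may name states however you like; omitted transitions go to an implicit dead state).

The only thing that matters is how many `y`s have appeared, reduced mod 2. Use one state per residue: q0 for 0, …, q1 for 1. Reading `y` moves to the next residue; anything else stays put. q1 is accepting.
        x   y  
>  q0   q0  q1 
 * q1   q1  q0 
(> = start, * = accepting)

start=q0 accept=q1 q0-x->q0 q0-y->q1 q1-x->q1 q1-y->q0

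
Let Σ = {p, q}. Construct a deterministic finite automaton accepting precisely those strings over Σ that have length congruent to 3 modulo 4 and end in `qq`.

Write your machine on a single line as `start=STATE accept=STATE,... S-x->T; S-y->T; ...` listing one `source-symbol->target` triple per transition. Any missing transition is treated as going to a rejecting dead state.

start=A; accept=F; A-p->B; A-q->B; B-p->C; B-q->D; C-p->E; C-q->E; D-p->E; D-q->F; E-p->A; E-q->A; F-p->A; F-q->A

Handle the two conditions separately and then intersect. One (4 states) tracks the input length modulo 4; the other (3 states) tracks how much of the suffix `qq` has currently been matched. Each combined state is a pair, one component from each; accept when both components accept. Equivalent product states are then merged.
With 6 states:
       p  q 
>  A   B  B 
   B   C  D 
   C   E  E 
   D   E  F 
   E   A  A 
 * F   A  A 
(> = start, * = accepting)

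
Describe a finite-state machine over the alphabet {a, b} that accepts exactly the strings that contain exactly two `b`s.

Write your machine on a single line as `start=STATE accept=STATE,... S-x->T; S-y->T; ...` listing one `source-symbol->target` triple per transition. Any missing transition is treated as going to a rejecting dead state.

start=q0; accept=q2; q0-a->q0; q0-b->q1; q1-a->q1; q1-b->q2; q2-a->q2; q2-b->q3; q3-a->q3; q3-b->q3

Only the number of `b`s matters, and only up to 3. Make a chain q0 → q1 → q2 → q3 advanced by each `b` (with q3 absorbing); every other symbol self-loops. The accepting set is {q2}.
A 4-state machine:
        a   b  
>  q0   q0  q1 
   q1   q1  q2 
 * q2   q2  q3 
   q3   q3  q3 
(> = start, * = accepting)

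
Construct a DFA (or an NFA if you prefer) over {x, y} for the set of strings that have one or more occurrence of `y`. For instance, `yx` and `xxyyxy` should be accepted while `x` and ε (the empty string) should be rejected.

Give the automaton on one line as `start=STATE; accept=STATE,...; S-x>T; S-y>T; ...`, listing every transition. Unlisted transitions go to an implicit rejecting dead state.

start=S0; accept=S1,S2; S0-x>S0; S0-y>S1; S1-x>S1; S1-y>S2; S2-x>S2; S2-y>S2

Only the number of `y`s matters, and only up to 2. Make a chain S0 → S1 → S2 advanced by each `y` (with S2 absorbing); every other symbol self-loops. The accepting set is {S1, S2}.
A 3-state machine:
        x   y  
>  S0   S0  S1 
 * S1   S1  S2 
 * S2   S2  S2 
(> = start, * = accepting)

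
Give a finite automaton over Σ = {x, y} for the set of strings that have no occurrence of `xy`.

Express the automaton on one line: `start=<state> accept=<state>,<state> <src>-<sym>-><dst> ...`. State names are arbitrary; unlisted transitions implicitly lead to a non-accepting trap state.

This is the complement of 'contains `xy`'. Use the same substring-matching states — A through C holding how much of `xy` has just been matched — but flip the accepting set: everything except the trap C accepts.
3 states suffice.
       x  y 
>* A   B  A 
 * B   B  C 
   C   C  C 
(> = start, * = accepting)

start=A accept=A,B A-x->B A-y->A B-x->B B-y->C C-x->C C-y->C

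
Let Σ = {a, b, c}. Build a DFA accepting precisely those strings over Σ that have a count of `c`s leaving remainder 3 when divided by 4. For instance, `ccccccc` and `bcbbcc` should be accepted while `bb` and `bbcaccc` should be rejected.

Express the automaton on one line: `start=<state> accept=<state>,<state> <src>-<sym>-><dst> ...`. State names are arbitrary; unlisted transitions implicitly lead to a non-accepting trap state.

start=q0 accept=q3 q0-a->q0 q0-b->q0 q0-c->q1 q1-a->q1 q1-b->q1 q1-c->q2 q2-a->q2 q2-b->q2 q2-c->q3 q3-a->q3 q3-b->q3 q3-c->q0

Keep the running count of `c`s modulo 4: each `c` advances along the cycle q0 → q1 → q2 → q3 → q0 while other symbols loop. Accept at q3.
A 4-state machine:
        a   b   c  
>  q0   q0  q0  q1 
   q1   q1  q1  q2 
   q2   q2  q2  q3 
 * q3   q3  q3  q0 
(> = start, * = accepting)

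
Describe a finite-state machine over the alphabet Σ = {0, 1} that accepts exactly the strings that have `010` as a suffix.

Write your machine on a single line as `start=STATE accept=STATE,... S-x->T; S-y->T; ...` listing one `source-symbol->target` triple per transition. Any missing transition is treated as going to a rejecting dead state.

start=s0; accept=s3; s0-0->s1; s0-1->s0; s1-0->s1; s1-1->s2; s2-0->s3; s2-1->s0; s3-0->s1; s3-1->s2

Remember how much of `010` the current input suffix matches. State s0 means no match yet; s1 means the last symbol is `0`; s2 means the last 2 symbols are `01`; s3 means the last 3 symbols are `010`. Only s3 accepts. On a mismatch, fall back to the longest proper suffix that is still a prefix of `010`.
With 4 states:
        0   1  
>  s0   s1  s0 
   s1   s1  s2 
   s2   s3  s0 
 * s3   s1  s2 
(> = start, * = accepting)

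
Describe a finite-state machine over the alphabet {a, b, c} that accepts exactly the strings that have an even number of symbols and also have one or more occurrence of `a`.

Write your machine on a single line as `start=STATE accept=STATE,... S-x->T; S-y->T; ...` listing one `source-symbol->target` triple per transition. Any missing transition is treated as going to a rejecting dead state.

Run two small machines in parallel and take their product. The first has 2 states tracking the input length modulo 2; the second has 3 states tracking the count of `a`s, saturating at 2. A product state is a pair (one from each), accepting exactly when both do. Minimizing collapses redundant product states.
4 states suffice.
        a   b   c  
>  s0   s1  s2  s2 
   s1   s3  s3  s3 
   s2   s3  s0  s0 
 * s3   s1  s1  s1 
(> = start, * = accepting)

start=s0; accept=s3; s0-a->s1; s0-b->s2; s0-c->s2; s1-a->s3; s1-b->s3; s1-c->s3; s2-a->s3; s2-b->s0; s2-c->s0; s3-a->s1; s3-b->s1; s3-c->s1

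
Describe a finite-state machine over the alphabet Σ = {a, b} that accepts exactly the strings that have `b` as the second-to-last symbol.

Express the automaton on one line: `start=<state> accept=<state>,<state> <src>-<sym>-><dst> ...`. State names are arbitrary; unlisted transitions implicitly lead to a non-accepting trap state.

A DFA must remember the last 2 symbols (since which symbol is second-to-last isn't known until the input ends). Use one state per possible window of the last ≤2 symbols; accept from those whose window starts with `b`.
With 7 states:
        a   b  
>  q0   q1  q2 
   q1   q3  q4 
   q2   q5  q6 
   q3   q3  q4 
   q4   q5  q6 
 * q5   q3  q4 
 * q6   q5  q6 
(> = start, * = accepting)

start=q0 accept=q5,q6 q0-a->q1 q0-b->q2 q1-a->q3 q1-b->q4 q2-a->q5 q2-b->q6 q3-a->q3 q3-b->q4 q4-a->q5 q4-b->q6 q5-a->q3 q5-b->q4 q6-a->q5 q6-b->q6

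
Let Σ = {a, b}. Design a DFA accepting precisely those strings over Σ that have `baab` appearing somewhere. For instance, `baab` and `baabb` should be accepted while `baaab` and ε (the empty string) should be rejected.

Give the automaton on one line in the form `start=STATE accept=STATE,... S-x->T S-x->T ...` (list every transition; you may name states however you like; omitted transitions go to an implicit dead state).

Track how much of `baab` has been matched so far: state S0 is no progress, S4 is the absorbing accept state reached once `baab` has occurred. Intermediate states record partial matches; on a mismatch, fall back to the longest reusable overlap.
5 states suffice.
        a   b  
>  S0   S0  S1 
   S1   S2  S1 
   S2   S3  S1 
   S3   S0  S4 
 * S4   S4  S4 
(> = start, * = accepting)

start=S0 accept=S4 S0-a->S0 S0-b->S1 S1-a->S2 S1-b->S1 S2-a->S3 S2-b->S1 S3-a->S0 S3-b->S4 S4-a->S4 S4-b->S4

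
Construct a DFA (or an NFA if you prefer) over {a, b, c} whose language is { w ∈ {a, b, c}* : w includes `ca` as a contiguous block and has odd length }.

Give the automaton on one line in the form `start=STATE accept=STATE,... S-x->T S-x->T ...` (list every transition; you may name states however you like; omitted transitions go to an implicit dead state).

start=q0 accept=q5 q0-a->q1 q0-b->q1 q0-c->q2 q1-a->q0 q1-b->q0 q1-c->q3 q2-a->q4 q2-b->q0 q2-c->q3 q3-a->q5 q3-b->q1 q3-c->q2 q4-a->q5 q4-b->q5 q4-c->q5 q5-a->q4 q5-b->q4 q5-c->q4

Run two small machines in parallel and take their product. The first has 3 states tracking whether and how much of `ca` has been seen; the second has 2 states tracking the input length modulo 2. A product state is a pair (one from each), accepting exactly when both do.
        a   b   c  
>  q0   q1  q1  q2 
   q1   q0  q0  q3 
   q2   q4  q0  q3 
   q3   q5  q1  q2 
   q4   q5  q5  q5 
 * q5   q4  q4  q4 
(> = start, * = accepting)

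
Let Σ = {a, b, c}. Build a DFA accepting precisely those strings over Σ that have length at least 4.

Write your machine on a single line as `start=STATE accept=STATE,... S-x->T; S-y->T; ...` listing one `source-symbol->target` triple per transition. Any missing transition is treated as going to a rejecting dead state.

We only need to distinguish lengths 0, 1, …, 4, and '>4'. Chain S0 → S1 → S2 → S3 → S4 → S5 on every symbol, with S5 looping. Accepting states: {S4, S5}.
With 6 states:
        a   b   c  
>  S0   S1  S1  S1 
   S1   S2  S2  S2 
   S2   S3  S3  S3 
   S3   S4  S4  S4 
 * S4   S5  S5  S5 
 * S5   S5  S5  S5 
(> = start, * = accepting)

start=S0; accept=S4,S5; S0-a->S1; S0-b->S1; S0-c->S1; S1-a->S2; S1-b->S2; S1-c->S2; S2-a->S3; S2-b->S3; S2-c->S3; S3-a->S4; S3-b->S4; S3-c->S4; S4-a->S5; S4-b->S5; S4-c->S5; S5-a->S5; S5-b->S5; S5-c->S5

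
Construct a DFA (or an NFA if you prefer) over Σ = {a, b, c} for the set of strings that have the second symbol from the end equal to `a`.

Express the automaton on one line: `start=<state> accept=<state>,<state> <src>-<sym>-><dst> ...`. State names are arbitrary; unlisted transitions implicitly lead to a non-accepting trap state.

start=q0 accept=q4,q5,q6 q0-a->q1 q0-b->q2 q0-c->q3 q1-a->q4 q1-b->q5 q1-c->q6 q2-a->q7 q2-b->q8 q2-c->q9 q3-a->q10 q3-b->q11 q3-c->q12 q4-a->q4 q4-b->q5 q4-c->q6 q5-a->q7 q5-b->q8 q5-c->q9 q6-a->q10 q6-b->q11 q6-c->q12 q7-a->q4 q7-b->q5 q7-c->q6 q8-a->q7 q8-b->q8 q8-c->q9 q9-a->q10 q9-b->q11 q9-c->q12 q10-a->q4 q10-b->q5 q10-c->q6 q11-a->q7 q11-b->q8 q11-c->q9 q12-a->q10 q12-b->q11 q12-c->q12

Because acceptance depends on a position counted from the end, the machine has to buffer the most recent 2 symbols. Make each state the string of the last up-to-2 symbols read; on input `x` shift the window left and append `x`. Accept when the buffered window has length 2 and begins with `a`.
          a    b    c  
>  q0     q1   q2   q3 
   q1     q4   q5   q6 
   q2     q7   q8   q9 
   q3    q10  q11  q12 
 * q4     q4   q5   q6 
 * q5     q7   q8   q9 
 * q6    q10  q11  q12 
   q7     q4   q5   q6 
   q8     q7   q8   q9 
   q9    q10  q11  q12 
   q10    q4   q5   q6 
   q11    q7   q8   q9 
   q12   q10  q11  q12 
(> = start, * = accepting)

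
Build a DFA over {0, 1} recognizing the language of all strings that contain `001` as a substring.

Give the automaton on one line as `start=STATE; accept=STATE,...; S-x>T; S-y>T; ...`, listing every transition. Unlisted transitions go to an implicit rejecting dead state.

start=s0; accept=s3; s0-0>s1; s0-1>s0; s1-0>s2; s1-1>s0; s2-0>s2; s2-1>s3; s3-0>s3; s3-1>s3

States s0..s2 record the length of the longest prefix of `001` that matches the current input suffix. Reaching s3 means `001` has been seen, and we stay there forever. Accept from s3.
A 4-state machine:
        0   1  
>  s0   s1  s0 
   s1   s2  s0 
   s2   s2  s3 
 * s3   s3  s3 
(> = start, * = accepting)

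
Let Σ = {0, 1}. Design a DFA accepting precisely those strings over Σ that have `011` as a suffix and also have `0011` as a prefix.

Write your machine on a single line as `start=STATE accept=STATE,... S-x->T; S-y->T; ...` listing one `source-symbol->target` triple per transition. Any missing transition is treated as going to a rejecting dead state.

Build one automaton per condition and run them in lockstep. The first has 4 states tracking how much of the suffix `011` has currently been matched; the second has 6 states tracking whether the input so far still matches the prefix `0011`. A product state is a pair (one from each), accepting exactly when both do. Minimizing collapses redundant product states.
With 9 states:
        0   1  
>  q0   q1  q2 
   q1   q3  q2 
   q2   q2  q2 
   q3   q2  q4 
   q4   q2  q5 
 * q5   q6  q7 
   q6   q6  q8 
   q7   q6  q7 
   q8   q6  q5 
(> = start, * = accepting)

start=q0; accept=q5; q0-0->q1; q0-1->q2; q1-0->q3; q1-1->q2; q2-0->q2; q2-1->q2; q3-0->q2; q3-1->q4; q4-0->q2; q4-1->q5; q5-0->q6; q5-1->q7; q6-0->q6; q6-1->q8; q7-0->q6; q7-1->q7; q8-0->q6; q8-1->q5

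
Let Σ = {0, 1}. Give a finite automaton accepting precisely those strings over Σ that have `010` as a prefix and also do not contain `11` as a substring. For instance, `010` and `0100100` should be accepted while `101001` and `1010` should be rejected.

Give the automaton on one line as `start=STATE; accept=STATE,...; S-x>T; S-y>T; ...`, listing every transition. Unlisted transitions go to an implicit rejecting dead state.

Handle the two conditions separately and then intersect. One (5 states) tracks whether the input so far still matches the prefix `010`; the other (3 states) tracks partial matches of the forbidden pattern `11`. Each combined state is a pair, one component from each; accept when both components accept. Equivalent product states are then merged.
       0  1 
>  A   B  C 
   B   C  D 
   C   C  C 
   D   E  C 
 * E   E  F 
 * F   E  C 
(> = start, * = accepting)

start=A; accept=E,F; A-0>B; A-1>C; B-0>C; B-1>D; C-0>C; C-1>C; D-0>E; D-1>C; E-0>E; E-1>F; F-0>E; F-1>C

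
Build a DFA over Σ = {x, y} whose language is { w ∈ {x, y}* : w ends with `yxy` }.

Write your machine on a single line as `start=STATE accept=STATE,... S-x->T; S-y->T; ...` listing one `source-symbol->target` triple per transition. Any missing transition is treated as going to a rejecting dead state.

Let each state record the length of the longest suffix of the input read so far that is also a prefix of `yxy`. q1 means the last symbol is `y`; q2 means the last 2 symbols are `yx`; q3 means the last 3 symbols are `yxy`. Accept only at q3, where the string currently ends in `yxy`.
4 states suffice.
        x   y  
>  q0   q0  q1 
   q1   q2  q1 
   q2   q0  q3 
 * q3   q2  q1 
(> = start, * = accepting)

start=q0; accept=q3; q0-x->q0; q0-y->q1; q1-x->q2; q1-y->q1; q2-x->q0; q2-y->q3; q3-x->q2; q3-y->q1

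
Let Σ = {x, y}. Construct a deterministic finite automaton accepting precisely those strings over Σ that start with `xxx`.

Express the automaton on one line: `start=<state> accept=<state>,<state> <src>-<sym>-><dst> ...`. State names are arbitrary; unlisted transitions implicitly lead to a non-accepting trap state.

start=S0 accept=S3 S0-x->S1 S0-y->S4 S1-x->S2 S1-y->S4 S2-x->S3 S2-y->S4 S3-x->S3 S3-y->S3 S4-x->S4 S4-y->S4

Walk along `xxx` while the input agrees: from S0 take `x` to S1, and so on. Any deviation drops to the rejecting sink S4. Once S3 is reached the prefix is confirmed and every continuation is accepted.
5 states suffice.
        x   y  
>  S0   S1  S4 
   S1   S2  S4 
   S2   S3  S4 
 * S3   S3  S3 
   S4   S4  S4 
(> = start, * = accepting)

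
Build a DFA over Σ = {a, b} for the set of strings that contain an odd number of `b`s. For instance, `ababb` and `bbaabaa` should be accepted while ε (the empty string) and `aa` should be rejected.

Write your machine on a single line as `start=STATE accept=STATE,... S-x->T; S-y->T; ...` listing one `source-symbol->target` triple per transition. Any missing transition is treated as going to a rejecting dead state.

The only thing that matters is how many `b`s have appeared, reduced mod 2. Use one state per residue: S0 for 0, …, S1 for 1. Reading `b` moves to the next residue; anything else stays put. S1 is accepting.
        a   b  
>  S0   S0  S1 
 * S1   S1  S0 
(> = start, * = accepting)

start=S0; accept=S1; S0-a->S0; S0-b->S1; S1-a->S1; S1-b->S0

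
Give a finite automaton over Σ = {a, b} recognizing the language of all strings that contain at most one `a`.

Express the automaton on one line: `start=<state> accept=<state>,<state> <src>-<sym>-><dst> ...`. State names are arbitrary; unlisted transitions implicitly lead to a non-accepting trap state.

start=q0 accept=q0,q1 q0-a->q1 q0-b->q0 q1-a->q2 q1-b->q1 q2-a->q2 q2-b->q2

Only the number of `a`s matters, and only up to 2. Make a chain q0 → q1 → q2 advanced by each `a` (with q2 absorbing); every other symbol self-loops. The accepting set is {q0, q1}.
        a   b  
>* q0   q1  q0 
 * q1   q2  q1 
   q2   q2  q2 
(> = start, * = accepting)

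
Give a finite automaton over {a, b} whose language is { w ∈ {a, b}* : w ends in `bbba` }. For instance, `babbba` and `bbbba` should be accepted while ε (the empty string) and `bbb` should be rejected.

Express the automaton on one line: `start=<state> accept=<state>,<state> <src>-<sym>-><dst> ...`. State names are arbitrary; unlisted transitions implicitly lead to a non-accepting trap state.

start=s0 accept=s4 s0-a->s0 s0-b->s1 s1-a->s0 s1-b->s2 s2-a->s0 s2-b->s3 s3-a->s4 s3-b->s3 s4-a->s0 s4-b->s1

Remember how much of `bbba` the current input suffix matches. State s0 means no match yet; s1 means the last symbol is `b`; s2 means the last 2 symbols are `bb`; s3 means the last 3 symbols are `bbb`; s4 means the last 4 symbols are `bbba`. Only s4 accepts. On a mismatch, fall back to the longest proper suffix that is still a prefix of `bbba`.
        a   b  
>  s0   s0  s1 
   s1   s0  s2 
   s2   s0  s3 
   s3   s4  s3 
 * s4   s0  s1 
(> = start, * = accepting)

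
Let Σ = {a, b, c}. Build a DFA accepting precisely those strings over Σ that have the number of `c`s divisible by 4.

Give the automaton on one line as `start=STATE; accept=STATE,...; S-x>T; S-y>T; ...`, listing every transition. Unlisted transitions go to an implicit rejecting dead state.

start=S0; accept=S0; S0-a>S0; S0-b>S0; S0-c>S1; S1-a>S1; S1-b>S1; S1-c>S2; S2-a>S2; S2-b>S2; S2-c>S3; S3-a>S3; S3-b>S3; S3-c>S0

Keep the running count of `c`s modulo 4: each `c` advances along the cycle S0 → S1 → S2 → S3 → S0 while other symbols loop. Accept at S0.
A 4-state machine:
        a   b   c  
>* S0   S0  S0  S1 
   S1   S1  S1  S2 
   S2   S2  S2  S3 
   S3   S3  S3  S0 
(> = start, * = accepting)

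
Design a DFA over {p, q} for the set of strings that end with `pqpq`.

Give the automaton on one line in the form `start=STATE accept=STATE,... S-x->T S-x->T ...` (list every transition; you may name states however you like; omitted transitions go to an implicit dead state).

start=s0 accept=s4 s0-p->s1 s0-q->s0 s1-p->s1 s1-q->s2 s2-p->s3 s2-q->s0 s3-p->s1 s3-q->s4 s4-p->s3 s4-q->s0

Remember how much of `pqpq` the current input suffix matches. State s0 means no match yet; s1 means the last symbol is `p`; s2 means the last 2 symbols are `pq`; s3 means the last 3 symbols are `pqp`; s4 means the last 4 symbols are `pqpq`. Only s4 accepts. On a mismatch, fall back to the longest proper suffix that is still a prefix of `pqpq`.
        p   q  
>  s0   s1  s0 
   s1   s1  s2 
   s2   s3  s0 
   s3   s1  s4 
 * s4   s3  s0 
(> = start, * = accepting)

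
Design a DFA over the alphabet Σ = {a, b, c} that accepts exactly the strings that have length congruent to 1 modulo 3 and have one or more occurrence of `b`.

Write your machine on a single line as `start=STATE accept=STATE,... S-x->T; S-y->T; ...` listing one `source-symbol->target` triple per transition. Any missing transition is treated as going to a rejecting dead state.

start=s0; accept=s2; s0-a->s1; s0-b->s2; s0-c->s1; s1-a->s3; s1-b->s4; s1-c->s3; s2-a->s4; s2-b->s4; s2-c->s4; s3-a->s0; s3-b->s5; s3-c->s0; s4-a->s5; s4-b->s5; s4-c->s5; s5-a->s2; s5-b->s2; s5-c->s2

Build one automaton per condition and run them in lockstep. One (3 states) tracks the input length modulo 3; the other (3 states) tracks the count of `b`s, saturating at 2. Each combined state is a pair, one component from each; accept when both components accept. After merging equivalent states the machine shrinks.
6 states suffice.
        a   b   c  
>  s0   s1  s2  s1 
   s1   s3  s4  s3 
 * s2   s4  s4  s4 
   s3   s0  s5  s0 
   s4   s5  s5  s5 
   s5   s2  s2  s2 
(> = start, * = accepting)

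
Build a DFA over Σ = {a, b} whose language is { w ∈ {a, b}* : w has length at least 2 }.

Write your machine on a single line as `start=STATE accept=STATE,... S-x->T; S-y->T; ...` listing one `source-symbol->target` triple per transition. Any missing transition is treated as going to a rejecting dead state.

start=q0; accept=q2,q3; q0-a->q1; q0-b->q1; q1-a->q2; q1-b->q2; q2-a->q3; q2-b->q3; q3-a->q3; q3-b->q3

We only need to distinguish lengths 0, 1, …, 2, and '>2'. Chain q0 → q1 → q2 → q3 on every symbol, with q3 looping. Accepting states: {q2, q3}.
With 4 states:
        a   b  
>  q0   q1  q1 
   q1   q2  q2 
 * q2   q3  q3 
 * q3   q3  q3 
(> = start, * = accepting)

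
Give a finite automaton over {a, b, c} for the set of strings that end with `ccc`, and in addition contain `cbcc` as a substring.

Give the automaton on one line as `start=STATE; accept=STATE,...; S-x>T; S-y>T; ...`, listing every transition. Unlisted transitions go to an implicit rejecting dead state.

Handle the two conditions separately and then intersect. The first has 4 states tracking how much of the suffix `ccc` has currently been matched; the second has 5 states tracking whether and how much of `cbcc` has been seen. A product state is a pair (one from each), accepting exactly when both do. Minimizing collapses redundant product states.
An 8-state machine:
        a   b   c  
>  q0   q0  q0  q1 
   q1   q0  q2  q1 
   q2   q0  q0  q3 
   q3   q0  q2  q4 
   q4   q5  q5  q6 
   q5   q5  q5  q7 
 * q6   q5  q5  q6 
   q7   q5  q5  q4 
(> = start, * = accepting)

start=q0; accept=q6; q0-a>q0; q0-b>q0; q0-c>q1; q1-a>q0; q1-b>q2; q1-c>q1; q2-a>q0; q2-b>q0; q2-c>q3; q3-a>q0; q3-b>q2; q3-c>q4; q4-a>q5; q4-b>q5; q4-c>q6; q5-a>q5; q5-b>q5; q5-c>q7; q6-a>q5; q6-b>q5; q6-c>q6; q7-a>q5; q7-b>q5; q7-c>q4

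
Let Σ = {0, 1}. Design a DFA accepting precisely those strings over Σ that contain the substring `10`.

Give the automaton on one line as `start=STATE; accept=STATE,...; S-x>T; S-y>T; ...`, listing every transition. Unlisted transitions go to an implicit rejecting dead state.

Track how much of `10` has been matched so far: state q0 is no progress, q2 is the absorbing accept state reached once `10` has occurred. Intermediate states record partial matches; on a mismatch, fall back to the longest reusable overlap.
        0   1  
>  q0   q0  q1 
   q1   q2  q1 
 * q2   q2  q2 
(> = start, * = accepting)

start=q0; accept=q2; q0-0>q0; q0-1>q1; q1-0>q2; q1-1>q1; q2-0>q2; q2-1>q2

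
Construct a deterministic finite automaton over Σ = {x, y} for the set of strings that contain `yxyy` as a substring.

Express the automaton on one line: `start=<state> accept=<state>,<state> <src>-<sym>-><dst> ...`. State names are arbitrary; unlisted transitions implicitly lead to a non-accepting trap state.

Track how much of `yxyy` has been matched so far: state S0 is no progress, S4 is the absorbing accept state reached once `yxyy` has occurred. Intermediate states record partial matches; on a mismatch, fall back to the longest reusable overlap.
With 5 states:
        x   y  
>  S0   S0  S1 
   S1   S2  S1 
   S2   S0  S3 
   S3   S2  S4 
 * S4   S4  S4 
(> = start, * = accepting)

start=S0 accept=S4 S0-x->S0 S0-y->S1 S1-x->S2 S1-y->S1 S2-x->S0 S2-y->S3 S3-x->S2 S3-y->S4 S4-x->S4 S4-y->S4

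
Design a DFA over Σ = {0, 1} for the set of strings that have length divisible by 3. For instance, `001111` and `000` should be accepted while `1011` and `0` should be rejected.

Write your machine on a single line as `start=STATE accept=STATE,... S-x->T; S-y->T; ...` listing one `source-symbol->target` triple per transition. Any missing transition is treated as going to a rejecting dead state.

Only the length mod 3 matters, so use a 3-cycle: from any state, every input symbol moves to the next state, wrapping q2 back to q0. Mark q0 accepting.
A 3-state machine:
        0   1  
>* q0   q1  q1 
   q1   q2  q2 
   q2   q0  q0 
(> = start, * = accepting)

start=q0; accept=q0; q0-0->q1; q0-1->q1; q1-0->q2; q1-1->q2; q2-0->q0; q2-1->q0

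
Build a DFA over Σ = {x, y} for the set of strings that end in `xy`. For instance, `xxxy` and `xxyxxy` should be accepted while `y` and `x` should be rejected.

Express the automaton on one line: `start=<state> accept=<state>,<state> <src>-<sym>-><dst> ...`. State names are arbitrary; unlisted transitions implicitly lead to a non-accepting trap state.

start=S0 accept=S2 S0-x->S1 S0-y->S0 S1-x->S1 S1-y->S2 S2-x->S1 S2-y->S0

Remember how much of `xy` the current input suffix matches. State S0 means no match yet; S1 means the last symbol is `x`; S2 means the last 2 symbols are `xy`. Only S2 accepts. On a mismatch, fall back to the longest proper suffix that is still a prefix of `xy`.
A 3-state machine:
        x   y  
>  S0   S1  S0 
   S1   S1  S2 
 * S2   S1  S0 
(> = start, * = accepting)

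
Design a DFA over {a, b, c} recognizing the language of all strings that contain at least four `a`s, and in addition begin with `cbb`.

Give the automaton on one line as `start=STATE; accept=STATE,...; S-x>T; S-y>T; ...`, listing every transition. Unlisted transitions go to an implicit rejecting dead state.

start=q0; accept=q13,q14; q0-a>q1; q0-b>q2; q0-c>q3; q1-a>q4; q1-b>q1; q1-c>q1; q2-a>q1; q2-b>q2; q2-c>q2; q3-a>q1; q3-b>q5; q3-c>q2; q4-a>q6; q4-b>q4; q4-c>q4; q5-a>q1; q5-b>q7; q5-c>q2; q6-a>q8; q6-b>q6; q6-c>q6; q7-a>q9; q7-b>q7; q7-c>q7; q8-a>q10; q8-b>q8; q8-c>q8; q9-a>q11; q9-b>q9; q9-c>q9; q10-a>q10; q10-b>q10; q10-c>q10; q11-a>q12; q11-b>q11; q11-c>q11; q12-a>q13; q12-b>q12; q12-c>q12; q13-a>q14; q13-b>q13; q13-c>q13; q14-a>q14; q14-b>q14; q14-c>q14

Run two small machines in parallel and take their product. The first has 6 states tracking the count of `a`s, saturating at 5; the second has 5 states tracking whether the input so far still matches the prefix `cbb`. A product state is a pair (one from each), accepting exactly when both do.
A 15-state machine:
          a    b    c  
>  q0     q1   q2   q3 
   q1     q4   q1   q1 
   q2     q1   q2   q2 
   q3     q1   q5   q2 
   q4     q6   q4   q4 
   q5     q1   q7   q2 
   q6     q8   q6   q6 
   q7     q9   q7   q7 
   q8    q10   q8   q8 
   q9    q11   q9   q9 
   q10   q10  q10  q10 
   q11   q12  q11  q11 
   q12   q13  q12  q12 
 * q13   q14  q13  q13 
 * q14   q14  q14  q14 
(> = start, * = accepting)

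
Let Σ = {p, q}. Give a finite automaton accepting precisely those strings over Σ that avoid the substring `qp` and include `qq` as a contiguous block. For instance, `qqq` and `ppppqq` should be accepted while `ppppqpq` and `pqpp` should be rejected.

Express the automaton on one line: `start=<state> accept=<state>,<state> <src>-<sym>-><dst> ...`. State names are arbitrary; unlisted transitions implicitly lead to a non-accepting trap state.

Build one automaton per condition and run them in lockstep. One (3 states) tracks partial matches of the forbidden pattern `qp`; the other (3 states) tracks whether and how much of `qq` has been seen. Each combined state is a pair, one component from each; accept when both components accept. Minimizing collapses redundant product states.
4 states suffice.
        p   q  
>  S0   S0  S1 
   S1   S2  S3 
   S2   S2  S2 
 * S3   S2  S3 
(> = start, * = accepting)

start=S0 accept=S3 S0-p->S0 S0-q->S1 S1-p->S2 S1-q->S3 S2-p->S2 S2-q->S2 S3-p->S2 S3-q->S3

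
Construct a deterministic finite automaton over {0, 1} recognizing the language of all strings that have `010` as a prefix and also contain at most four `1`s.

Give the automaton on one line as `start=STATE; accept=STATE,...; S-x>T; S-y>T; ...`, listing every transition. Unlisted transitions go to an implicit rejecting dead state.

Run two small machines in parallel and take their product. The first has 5 states tracking whether the input so far still matches the prefix `010`; the second has 6 states tracking the count of `1`s, saturating at 5. A product state is a pair (one from each), accepting exactly when both do.
With 14 states:
          0    1  
>  q0     q1   q2 
   q1     q3   q4 
   q2     q2   q5 
   q3     q3   q2 
   q4     q6   q5 
   q5     q5   q7 
 * q6     q6   q8 
   q7     q7   q9 
 * q8     q8  q10 
   q9     q9  q11 
 * q10   q10  q12 
   q11   q11  q11 
 * q12   q12  q13 
   q13   q13  q13 
(> = start, * = accepting)

start=q0; accept=q6,q8,q10,q12; q0-0>q1; q0-1>q2; q1-0>q3; q1-1>q4; q2-0>q2; q2-1>q5; q3-0>q3; q3-1>q2; q4-0>q6; q4-1>q5; q5-0>q5; q5-1>q7; q6-0>q6; q6-1>q8; q7-0>q7; q7-1>q9; q8-0>q8; q8-1>q10; q9-0>q9; q9-1>q11; q10-0>q10; q10-1>q12; q11-0>q11; q11-1>q11; q12-0>q12; q12-1>q13; q13-0>q13; q13-1>q13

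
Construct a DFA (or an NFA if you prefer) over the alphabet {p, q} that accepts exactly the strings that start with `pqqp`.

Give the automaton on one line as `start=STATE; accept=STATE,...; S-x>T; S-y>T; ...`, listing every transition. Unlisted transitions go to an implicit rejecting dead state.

start=A; accept=E; A-p>B; A-q>F; B-p>F; B-q>C; C-p>F; C-q>D; D-p>E; D-q>F; E-p>E; E-q>E; F-p>F; F-q>F

Walk along `pqqp` while the input agrees: from A take `p` to B, and so on. Any deviation drops to the rejecting sink F. Once E is reached the prefix is confirmed and every continuation is accepted.
       p  q 
>  A   B  F 
   B   F  C 
   C   F  D 
   D   E  F 
 * E   E  E 
   F   F  F 
(> = start, * = accepting)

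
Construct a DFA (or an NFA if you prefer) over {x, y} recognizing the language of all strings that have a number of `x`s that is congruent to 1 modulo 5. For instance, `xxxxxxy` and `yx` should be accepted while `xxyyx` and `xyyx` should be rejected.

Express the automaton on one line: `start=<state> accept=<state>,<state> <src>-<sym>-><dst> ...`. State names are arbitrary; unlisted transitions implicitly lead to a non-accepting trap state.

The only thing that matters is how many `x`s have appeared, reduced mod 5. Use one state per residue: A for 0, …, E for 4. Reading `x` moves to the next residue; anything else stays put. B is accepting.
A 5-state machine:
       x  y 
>  A   B  A 
 * B   C  B 
   C   D  C 
   D   E  D 
   E   A  E 
(> = start, * = accepting)

start=A accept=B A-x->B A-y->A B-x->C B-y->B C-x->D C-y->C D-x->E D-y->D E-x->A E-y->E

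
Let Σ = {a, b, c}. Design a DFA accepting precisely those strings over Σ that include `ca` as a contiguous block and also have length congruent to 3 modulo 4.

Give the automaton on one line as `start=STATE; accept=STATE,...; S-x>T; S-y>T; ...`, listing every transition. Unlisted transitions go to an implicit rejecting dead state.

start=q0; accept=q8; q0-a>q1; q0-b>q1; q0-c>q2; q1-a>q3; q1-b>q3; q1-c>q4; q2-a>q5; q2-b>q3; q2-c>q4; q3-a>q6; q3-b>q6; q3-c>q7; q4-a>q8; q4-b>q6; q4-c>q7; q5-a>q8; q5-b>q8; q5-c>q8; q6-a>q0; q6-b>q0; q6-c>q9; q7-a>q10; q7-b>q0; q7-c>q9; q8-a>q10; q8-b>q10; q8-c>q10; q9-a>q11; q9-b>q1; q9-c>q2; q10-a>q11; q10-b>q11; q10-c>q11; q11-a>q5; q11-b>q5; q11-c>q5

Handle the two conditions separately and then intersect. The first has 3 states tracking whether and how much of `ca` has been seen; the second has 4 states tracking the input length modulo 4. A product state is a pair (one from each), accepting exactly when both do.
With 12 states:
          a    b    c  
>  q0     q1   q1   q2 
   q1     q3   q3   q4 
   q2     q5   q3   q4 
   q3     q6   q6   q7 
   q4     q8   q6   q7 
   q5     q8   q8   q8 
   q6     q0   q0   q9 
   q7    q10   q0   q9 
 * q8    q10  q10  q10 
   q9    q11   q1   q2 
   q10   q11  q11  q11 
   q11    q5   q5   q5 
(> = start, * = accepting)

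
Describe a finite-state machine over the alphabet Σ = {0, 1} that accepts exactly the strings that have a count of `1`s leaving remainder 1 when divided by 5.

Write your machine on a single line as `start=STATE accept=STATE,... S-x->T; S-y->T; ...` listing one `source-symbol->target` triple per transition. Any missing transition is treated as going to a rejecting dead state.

Keep the running count of `1`s modulo 5: each `1` advances along the cycle A → B → C → D → E → A while other symbols loop. Accept at B.
A 5-state machine:
       0  1 
>  A   A  B 
 * B   B  C 
   C   C  D 
   D   D  E 
   E   E  A 
(> = start, * = accepting)

start=A; accept=B; A-0->A; A-1->B; B-0->B; B-1->C; C-0->C; C-1->D; D-0->D; D-1->E; E-0->E; E-1->A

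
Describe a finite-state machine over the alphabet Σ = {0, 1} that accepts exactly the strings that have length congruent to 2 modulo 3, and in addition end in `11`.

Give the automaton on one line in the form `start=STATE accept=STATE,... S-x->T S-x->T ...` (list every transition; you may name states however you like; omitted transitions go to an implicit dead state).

Build one automaton per condition and run them in lockstep. One (3 states) tracks the input length modulo 3; the other (3 states) tracks how much of the suffix `11` has currently been matched. Each combined state is a pair, one component from each; accept when both components accept. Equivalent product states are then merged.
        0   1  
>  s0   s1  s2 
   s1   s3  s3 
   s2   s3  s4 
   s3   s0  s0 
 * s4   s0  s0 
(> = start, * = accepting)

start=s0 accept=s4 s0-0->s1 s0-1->s2 s1-0->s3 s1-1->s3 s2-0->s3 s2-1->s4 s3-0->s0 s3-1->s0 s4-0->s0 s4-1->s0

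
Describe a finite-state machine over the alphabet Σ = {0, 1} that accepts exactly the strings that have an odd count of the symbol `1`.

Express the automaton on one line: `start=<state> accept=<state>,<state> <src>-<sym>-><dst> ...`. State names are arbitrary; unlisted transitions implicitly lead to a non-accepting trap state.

start=q0 accept=q1 q0-0->q0 q0-1->q1 q1-0->q1 q1-1->q0

The only thing that matters is how many `1`s have appeared, reduced mod 2. Use one state per residue: q0 for 0, …, q1 for 1. Reading `1` moves to the next residue; anything else stays put. q1 is accepting.
With 2 states:
        0   1  
>  q0   q0  q1 
 * q1   q1  q0 
(> = start, * = accepting)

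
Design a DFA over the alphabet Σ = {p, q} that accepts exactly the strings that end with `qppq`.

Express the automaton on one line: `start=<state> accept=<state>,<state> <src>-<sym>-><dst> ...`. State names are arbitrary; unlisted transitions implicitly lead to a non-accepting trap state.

Let each state record the length of the longest suffix of the input read so far that is also a prefix of `qppq`. S1 means the last symbol is `q`; S2 means the last 2 symbols are `qp`; S3 means the last 3 symbols are `qpp`; S4 means the last 4 symbols are `qppq`. Accept only at S4, where the string currently ends in `qppq`.
        p   q  
>  S0   S0  S1 
   S1   S2  S1 
   S2   S3  S1 
   S3   S0  S4 
 * S4   S2  S1 
(> = start, * = accepting)

start=S0 accept=S4 S0-p->S0 S0-q->S1 S1-p->S2 S1-q->S1 S2-p->S3 S2-q->S1 S3-p->S0 S3-q->S4 S4-p->S2 S4-q->S1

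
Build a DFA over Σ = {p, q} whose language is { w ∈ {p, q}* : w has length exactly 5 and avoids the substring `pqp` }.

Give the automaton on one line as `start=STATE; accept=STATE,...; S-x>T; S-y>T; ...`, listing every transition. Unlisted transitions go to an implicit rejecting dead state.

Handle the two conditions separately and then intersect. One (7 states) tracks the input length, saturating at 6; the other (4 states) tracks partial matches of the forbidden pattern `pqp`. Each combined state is a pair, one component from each; accept when both components accept. After merging equivalent states the machine shrinks.
With 13 states:
          p    q  
>  S0     S1   S2 
   S1     S3   S4 
   S2     S3   S5 
   S3     S6   S7 
   S4     S8   S9 
   S5     S6   S9 
   S6    S10  S11 
   S7     S8  S10 
   S8     S8   S8 
   S9    S10  S10 
   S10   S12  S12 
   S11    S8  S12 
 * S12    S8   S8 
(> = start, * = accepting)

start=S0; accept=S12; S0-p>S1; S0-q>S2; S1-p>S3; S1-q>S4; S2-p>S3; S2-q>S5; S3-p>S6; S3-q>S7; S4-p>S8; S4-q>S9; S5-p>S6; S5-q>S9; S6-p>S10; S6-q>S11; S7-p>S8; S7-q>S10; S8-p>S8; S8-q>S8; S9-p>S10; S9-q>S10; S10-p>S12; S10-q>S12; S11-p>S8; S11-q>S12; S12-p>S8; S12-q>S8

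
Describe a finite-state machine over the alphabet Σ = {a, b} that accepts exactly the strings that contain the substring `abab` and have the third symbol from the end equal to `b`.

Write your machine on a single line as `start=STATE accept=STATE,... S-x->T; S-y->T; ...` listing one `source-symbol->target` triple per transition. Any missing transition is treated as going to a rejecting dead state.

start=S0; accept=S4,S7,S8,S9; S0-a->S1; S0-b->S0; S1-a->S1; S1-b->S2; S2-a->S3; S2-b->S0; S3-a->S1; S3-b->S4; S4-a->S5; S4-b->S6; S5-a->S7; S5-b->S4; S6-a->S8; S6-b->S9; S7-a->S10; S7-b->S11; S8-a->S7; S8-b->S4; S9-a->S8; S9-b->S9; S10-a->S10; S10-b->S11; S11-a->S5; S11-b->S6

Run two small machines in parallel and take their product. The first has 5 states tracking whether and how much of `abab` has been seen; the second has 15 states tracking the last 3 symbols read. A product state is a pair (one from each), accepting exactly when both do. Equivalent product states are then merged.
A 12-state machine:
          a    b  
>  S0     S1   S0 
   S1     S1   S2 
   S2     S3   S0 
   S3     S1   S4 
 * S4     S5   S6 
   S5     S7   S4 
   S6     S8   S9 
 * S7    S10  S11 
 * S8     S7   S4 
 * S9     S8   S9 
   S10   S10  S11 
   S11    S5   S6 
(> = start, * = accepting)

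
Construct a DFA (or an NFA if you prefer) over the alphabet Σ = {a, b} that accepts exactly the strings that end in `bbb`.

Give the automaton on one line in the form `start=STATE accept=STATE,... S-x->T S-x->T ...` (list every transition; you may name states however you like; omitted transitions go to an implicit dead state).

start=q0 accept=q3 q0-a->q0 q0-b->q1 q1-a->q0 q1-b->q2 q2-a->q0 q2-b->q3 q3-a->q0 q3-b->q3

Let each state record the length of the longest suffix of the input read so far that is also a prefix of `bbb`. q1 means the last symbol is `b`; q2 means the last 2 symbols are `bb`; q3 means the last 3 symbols are `bbb`. Accept only at q3, where the string currently ends in `bbb`.
A 4-state machine:
        a   b  
>  q0   q0  q1 
   q1   q0  q2 
   q2   q0  q3 
 * q3   q0  q3 
(> = start, * = accepting)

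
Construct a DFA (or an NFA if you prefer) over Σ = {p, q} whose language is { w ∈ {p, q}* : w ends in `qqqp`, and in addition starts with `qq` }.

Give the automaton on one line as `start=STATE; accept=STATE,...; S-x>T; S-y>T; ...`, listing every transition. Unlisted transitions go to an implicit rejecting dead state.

Run two small machines in parallel and take their product. One (5 states) tracks how much of the suffix `qqqp` has currently been matched; the other (4 states) tracks whether the input so far still matches the prefix `qq`. Each combined state is a pair, one component from each; accept when both components accept. Minimizing collapses redundant product states.
An 8-state machine:
        p   q  
>  S0   S1  S2 
   S1   S1  S1 
   S2   S1  S3 
   S3   S4  S5 
   S4   S4  S6 
   S5   S7  S5 
   S6   S4  S3 
 * S7   S4  S6 
(> = start, * = accepting)

start=S0; accept=S7; S0-p>S1; S0-q>S2; S1-p>S1; S1-q>S1; S2-p>S1; S2-q>S3; S3-p>S4; S3-q>S5; S4-p>S4; S4-q>S6; S5-p>S7; S5-q>S5; S6-p>S4; S6-q>S3; S7-p>S4; S7-q>S6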